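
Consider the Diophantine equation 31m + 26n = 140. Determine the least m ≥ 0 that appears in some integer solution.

2

gcd(31, 26):
  31 = 1×26 + 5
  26 = 5×5 + 1
  5 = 5×1
so gcd(31, 26) = 1.
1 divides 140, so solutions exist.
Back-substitute for Bézout coefficients:
  1 = 26 - 5×5
  ... = 31×(-5) + 26×(6)
Scale by 140/1 = 140: (m₀, n₀) = (-700, 840).
General solution: m = -700 + 26t, n = 840 - 31t for integer t.
m ≥ 0: smallest is -700 mod 26 = 2 (at t = 27), with n = 3.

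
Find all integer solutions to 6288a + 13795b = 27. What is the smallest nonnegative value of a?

gcd(13795, 6288) = 1  (13795 = 2*6288 + 1219, 6288 = 5*1219 + 193, 1219 = 6*193 + 61, 193 = 3*61 + 10, 61 = 6*10 + 1, 10 = 10*1).
1 divides 27, so solutions exist.
Back-substituting, 6288*(-1358) + 13795*(619) = 1.
Scale by 27/1 = 27: (a₀, b₀) = (-36666, 16713).
General solution: a = -36666 + 13795t, b = 16713 - 6288t for integer t.
a ≥ 0: smallest is -36666 mod 13795 = 4719 (at t = 3), with b = -2151.

4719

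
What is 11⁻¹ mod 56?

51

gcd(56, 11) = 1.
By Bézout, 11·(-5) + 56·(1) = 1.
So 11·-5 ≡ 1 (mod 56), and -5 mod 56 = 51.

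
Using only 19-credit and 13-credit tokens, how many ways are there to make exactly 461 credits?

Need nonnegative integers with 19j + 13k = 461.
gcd(19, 13) = 1, and 19·(-2) + 13·(3) = 1.
So (j₀, k₀) = (-922, 1383); general j = -922 + 13t, k = 1383 - 19t.
j ≥ 0 ⇒ t ≥ 71; k ≥ 0 ⇒ t ≤ 72. That's 2 values of t.

2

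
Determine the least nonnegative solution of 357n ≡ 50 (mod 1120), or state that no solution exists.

no solution

gcd(1120, 357) = 7  (1120 = 3·357 + 49, 357 = 7·49 + 14, 49 = 3·14 + 7, 14 = 2·7).
7 does not divide 50, so the congruence has no solution.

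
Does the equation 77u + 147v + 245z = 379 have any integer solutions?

gcd(147, 77) = 7  (147 = 1×77 + 70, 77 = 1×70 + 7, 70 = 10×7).
gcd(7, 245) = 7.
7 does not divide 379 (remainder 1), so no integer solutions.

no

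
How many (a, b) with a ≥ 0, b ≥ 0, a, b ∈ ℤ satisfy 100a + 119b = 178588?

gcd(119, 100) = 1  (119 = 1*100 + 19, 100 = 5*19 + 5, 19 = 3*5 + 4, 5 = 1*4 + 1, 4 = 4*1).
Back-substituting, 100*(25) + 119*(-21) = 1.
Scale by 178588: one solution is (4464700, -3750348). Reduce a mod 119: (58, 1452).
General: a = 58 + 119t, b = 1452 - 100t.
a ≥ 0 ⇒ t ≥ 0; b ≥ 0 ⇒ t ≤ 14. So t ∈ [0, 14]: 15 solutions.

15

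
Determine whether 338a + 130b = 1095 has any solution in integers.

gcd(338, 130):
  338 = 2·130 + 78
  130 = 1·78 + 52
  78 = 1·52 + 26
  52 = 2·26
so gcd(338, 130) = 26.
26 does not divide 1095 (remainder 3), so no integer solutions.

no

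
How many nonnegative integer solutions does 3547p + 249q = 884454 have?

gcd(3547, 249) = 1.
By Bézout, 3547*(49) + 249*(-698) = 1.
One solution: (45, 2911).
General: p = 45 + 249t, q = 2911 - 3547t.
p ≥ 0 ⇒ t ≥ 0; q ≥ 0 ⇒ t ≤ 0. So t ∈ [0, 0]: 1 solution.

1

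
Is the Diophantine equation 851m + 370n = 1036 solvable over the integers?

yes

gcd(851, 370) = 37.
37 divides 1036, so integer solutions exist.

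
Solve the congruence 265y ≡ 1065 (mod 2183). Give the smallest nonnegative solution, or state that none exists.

1528

gcd(2183, 265) = 1  (2183 = 8*265 + 63, 265 = 4*63 + 13, 63 = 4*13 + 11, 13 = 1*11 + 2, 11 = 5*2 + 1, 2 = 2*1).
1 divides 1065, so solutions exist.
Back-substituting, 265*(-1005) + 2183*(122) = 1.
So 265*(-1005) ≡ 1 (mod 2183); multiply by 1065: y ≡ -1070325 (mod 2183).
Smallest nonnegative: y = -1070325 mod 2183 = 1528.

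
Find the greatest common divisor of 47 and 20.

1

gcd(47, 20):
  47 = 2·20 + 7
  20 = 2·7 + 6
  7 = 1·6 + 1
  6 = 6·1
so gcd(47, 20) = 1.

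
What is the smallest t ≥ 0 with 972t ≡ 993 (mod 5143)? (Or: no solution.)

gcd(5143, 972) = 1  (5143 = 5*972 + 283, 972 = 3*283 + 123, 283 = 2*123 + 37, 123 = 3*37 + 12, 37 = 3*12 + 1, 12 = 12*1).
1 divides 993, so solutions exist.
Back-substituting, 972*(-418) + 5143*(79) = 1.
So 972*(-418) ≡ 1 (mod 5143); multiply by 993: t ≡ -415074 (mod 5143).
Smallest nonnegative: t = -415074 mod 5143 = 1509.

1509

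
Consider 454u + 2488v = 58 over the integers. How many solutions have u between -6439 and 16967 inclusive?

gcd(2488, 454) = 2  (2488 = 5×454 + 218, 454 = 2×218 + 18, 218 = 12×18 + 2, 18 = 9×2).
Back-substituting, 454×(-137) + 2488×(25) = 2.
Scale by 29: particular solution (-3973, 725); reduce u mod 1244: (1003, -183).
General solution: u = 1003 + 1244t, v = -183 - 227t for integer t.
-6439 ≤ 1003 + 1244t ≤ 16967 gives t ∈ [-5, 12], which is 18 values.

18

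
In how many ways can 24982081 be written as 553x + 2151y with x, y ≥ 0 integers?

gcd(2151, 553):
  2151 = 3×553 + 492
  553 = 1×492 + 61
  492 = 8×61 + 4
  61 = 15×4 + 1
  4 = 4×1
so gcd(2151, 553) = 1.
Back-substitute for Bézout coefficients:
  1 = 61 - 15×4
  ... = 553×(529) + 2151×(-136)
Scale by 24982081: one solution is (13215520849, -3397563016). Reduce x mod 2151: (553, 11472).
General: x = 553 + 2151t, y = 11472 - 553t.
x ≥ 0 ⇒ t ≥ 0; y ≥ 0 ⇒ t ≤ 20. So t ∈ [0, 20]: 21 solutions.

21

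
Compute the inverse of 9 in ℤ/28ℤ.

25

gcd(28, 9):
  28 = 3×9 + 1
  9 = 9×1
so gcd(28, 9) = 1.
Back-substitute for Bézout coefficients:
  1 = 28 - 3×9
  ... = 9×(-3) + 28×(1)
So 9×-3 ≡ 1 (mod 28), and -3 mod 28 = 25.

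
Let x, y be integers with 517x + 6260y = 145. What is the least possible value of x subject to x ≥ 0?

4105

gcd(6260, 517):
  6260 = 12*517 + 56
  517 = 9*56 + 13
  56 = 4*13 + 4
  13 = 3*4 + 1
  4 = 4*1
so gcd(6260, 517) = 1.
1 divides 145, so solutions exist.
Back-substitute for Bézout coefficients:
  1 = 13 - 3*4
  ... = 517*(1453) + 6260*(-120)
Scale by 145/1 = 145: (x₀, y₀) = (210685, -17400).
General solution: x = 210685 + 6260t, y = -17400 - 517t for integer t.
x ≥ 0: smallest is 210685 mod 6260 = 4105 (at t = -33), with y = -339.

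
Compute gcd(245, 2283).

gcd(2283, 245) = 1  (2283 = 9*245 + 78, 245 = 3*78 + 11, 78 = 7*11 + 1, 11 = 11*1).

1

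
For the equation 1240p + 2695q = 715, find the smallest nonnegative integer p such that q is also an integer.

407

gcd(2695, 1240) = 5  (2695 = 2×1240 + 215, 1240 = 5×215 + 165, 215 = 1×165 + 50, 165 = 3×50 + 15, 50 = 3×15 + 5, 15 = 3×5).
5 divides 715, so solutions exist.
Back-substituting, 1240×(-163) + 2695×(75) = 5.
Scale by 715/5 = 143: (p₀, q₀) = (-23309, 10725).
General solution: p = -23309 + 539t, q = 10725 - 248t for integer t.
p ≥ 0: smallest is -23309 mod 539 = 407 (at t = 44), with q = -187.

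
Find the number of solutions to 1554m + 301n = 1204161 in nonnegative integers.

18

gcd(1554, 301) = 7  (1554 = 5×301 + 49, 301 = 6×49 + 7, 49 = 7×7).
Back-substituting, 1554×(-6) + 301×(31) = 7.
Scale by 172023: one solution is (-1032138, 5332713). Reduce m mod 43: (34, 3825).
General: m = 34 + 43t, n = 3825 - 222t.
m ≥ 0 ⇒ t ≥ 0; n ≥ 0 ⇒ t ≤ 17. So t ∈ [0, 17]: 18 solutions.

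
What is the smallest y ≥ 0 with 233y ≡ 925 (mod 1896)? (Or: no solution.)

1013

gcd(1896, 233) = 1  (1896 = 8*233 + 32, 233 = 7*32 + 9, 32 = 3*9 + 5, 9 = 1*5 + 4, 5 = 1*4 + 1, 4 = 4*1).
1 divides 925, so solutions exist.
Back-substituting, 233*(-415) + 1896*(51) = 1.
So 233*(-415) ≡ 1 (mod 1896); multiply by 925: y ≡ -383875 (mod 1896).
Smallest nonnegative: y = -383875 mod 1896 = 1013.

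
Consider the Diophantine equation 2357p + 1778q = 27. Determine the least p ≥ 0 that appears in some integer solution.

gcd(2357, 1778):
  2357 = 1×1778 + 579
  1778 = 3×579 + 41
  579 = 14×41 + 5
  41 = 8×5 + 1
  5 = 5×1
so gcd(2357, 1778) = 1.
1 divides 27, so solutions exist.
Back-substitute for Bézout coefficients:
  1 = 41 - 8×5
  ... = 2357×(-347) + 1778×(460)
Scale by 27/1 = 27: (p₀, q₀) = (-9369, 12420).
General solution: p = -9369 + 1778t, q = 12420 - 2357t for integer t.
p ≥ 0: smallest is -9369 mod 1778 = 1299 (at t = 6), with q = -1722.

1299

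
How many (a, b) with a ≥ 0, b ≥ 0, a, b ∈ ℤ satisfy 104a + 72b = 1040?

gcd(104, 72) = 8  (104 = 1*72 + 32, 72 = 2*32 + 8, 32 = 4*8).
Back-substituting, 104*(-2) + 72*(3) = 8.
Scale by 130: one solution is (-260, 390). Reduce a mod 9: (1, 13).
General: a = 1 + 9t, b = 13 - 13t.
a ≥ 0 ⇒ t ≥ 0; b ≥ 0 ⇒ t ≤ 1. So t ∈ [0, 1]: 2 solutions.

2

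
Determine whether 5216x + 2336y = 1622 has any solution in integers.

no

gcd(5216, 2336) = 32  (5216 = 2×2336 + 544, 2336 = 4×544 + 160, 544 = 3×160 + 64, 160 = 2×64 + 32, 64 = 2×32).
32 does not divide 1622 (remainder 22), so no integer solutions.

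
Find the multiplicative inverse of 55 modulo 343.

gcd(343, 55) = 1.
By Bézout, 55*(-106) + 343*(17) = 1.
So 55*-106 ≡ 1 (mod 343), and -106 mod 343 = 237.

237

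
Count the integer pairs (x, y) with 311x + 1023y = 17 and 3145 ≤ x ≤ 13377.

10

gcd(1023, 311) = 1  (1023 = 3×311 + 90, 311 = 3×90 + 41, 90 = 2×41 + 8, 41 = 5×8 + 1, 8 = 8×1).
Back-substituting, 311×(125) + 1023×(-38) = 1.
Scale by 17: particular solution (2125, -646); reduce x mod 1023: (79, -24).
General solution: x = 79 + 1023t, y = -24 - 311t for integer t.
3145 ≤ 79 + 1023t ≤ 13377 gives t ∈ [3, 12], which is 10 values.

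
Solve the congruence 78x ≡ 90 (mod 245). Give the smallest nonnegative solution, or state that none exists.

20

gcd(245, 78):
  245 = 3×78 + 11
  78 = 7×11 + 1
  11 = 11×1
so gcd(245, 78) = 1.
1 divides 90, so solutions exist.
Back-substitute for Bézout coefficients:
  1 = 78 - 7×11
  ... = 78×(22) + 245×(-7)
So 78×(22) ≡ 1 (mod 245); multiply by 90: x ≡ 1980 (mod 245).
Smallest nonnegative: x = 1980 mod 245 = 20.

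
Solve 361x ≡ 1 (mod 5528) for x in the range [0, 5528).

1761

gcd(5528, 361) = 1.
By Bézout, 361·(1761) + 5528·(-115) = 1.
So 361·1761 ≡ 1 (mod 5528), and 1761 mod 5528 = 1761.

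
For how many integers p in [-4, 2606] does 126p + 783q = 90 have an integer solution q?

30

gcd(783, 126):
  783 = 6·126 + 27
  126 = 4·27 + 18
  27 = 1·18 + 9
  18 = 2·9
so gcd(783, 126) = 9.
Back-substitute for Bézout coefficients:
  9 = 27 - 1·18
  ... = 126·(-31) + 783·(5)
Scale by 10: particular solution (-310, 50); reduce p mod 87: (38, -6).
General solution: p = 38 + 87t, q = -6 - 14t for integer t.
-4 ≤ 38 + 87t ≤ 2606 gives t ∈ [0, 29], which is 30 values.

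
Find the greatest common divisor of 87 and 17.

gcd(87, 17):
  87 = 5×17 + 2
  17 = 8×2 + 1
  2 = 2×1
so gcd(87, 17) = 1.

1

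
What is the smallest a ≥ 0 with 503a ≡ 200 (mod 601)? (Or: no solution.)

231

gcd(601, 503) = 1.
1 divides 200, so solutions exist.
By Bézout, 503×(-92) + 601×(77) = 1.
So 503×(-92) ≡ 1 (mod 601); multiply by 200: a ≡ -18400 (mod 601).
Smallest nonnegative: a = -18400 mod 601 = 231.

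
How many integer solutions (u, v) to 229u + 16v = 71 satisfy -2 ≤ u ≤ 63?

4

gcd(229, 16) = 1.
By Bézout, 229×(-3) + 16×(43) = 1.
Particular solution: (11, -153).
General solution: u = 11 + 16t, v = -153 - 229t for integer t.
-2 ≤ 11 + 16t ≤ 63 gives t ∈ [0, 3], which is 4 values.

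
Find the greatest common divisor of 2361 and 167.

1

gcd(2361, 167):
  2361 = 14·167 + 23
  167 = 7·23 + 6
  23 = 3·6 + 5
  6 = 1·5 + 1
  5 = 5·1
so gcd(2361, 167) = 1.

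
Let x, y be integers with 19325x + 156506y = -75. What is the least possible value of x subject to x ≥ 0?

56083

gcd(156506, 19325) = 1  (156506 = 8·19325 + 1906, 19325 = 10·1906 + 265, 1906 = 7·265 + 51, 265 = 5·51 + 10, 51 = 5·10 + 1, 10 = 10·1).
1 divides -75, so solutions exist.
Back-substituting, 19325·(-15355) + 156506·(1896) = 1.
Scale by -75/1 = -75: (x₀, y₀) = (1151625, -142200).
General solution: x = 1151625 + 156506t, y = -142200 - 19325t for integer t.
x ≥ 0: smallest is 1151625 mod 156506 = 56083 (at t = -7), with y = -6925.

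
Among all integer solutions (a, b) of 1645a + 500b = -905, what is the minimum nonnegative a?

11

gcd(1645, 500):
  1645 = 3·500 + 145
  500 = 3·145 + 65
  145 = 2·65 + 15
  65 = 4·15 + 5
  15 = 3·5
so gcd(1645, 500) = 5.
5 divides -905, so solutions exist.
Back-substitute for Bézout coefficients:
  5 = 65 - 4·15
  ... = 1645·(-31) + 500·(102)
Scale by -905/5 = -181: (a₀, b₀) = (5611, -18462).
General solution: a = 5611 + 100t, b = -18462 - 329t for integer t.
a ≥ 0: smallest is 5611 mod 100 = 11 (at t = -56), with b = -38.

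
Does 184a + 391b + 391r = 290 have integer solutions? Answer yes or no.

gcd(391, 184) = 23.
gcd(23, 391) = 23.
23 does not divide 290 (remainder 14), so no integer solutions.

no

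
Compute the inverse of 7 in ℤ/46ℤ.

33

gcd(46, 7):
  46 = 6·7 + 4
  7 = 1·4 + 3
  4 = 1·3 + 1
  3 = 3·1
so gcd(46, 7) = 1.
Back-substitute for Bézout coefficients:
  1 = 4 - 1·3
  ... = 7·(-13) + 46·(2)
So 7·-13 ≡ 1 (mod 46), and -13 mod 46 = 33.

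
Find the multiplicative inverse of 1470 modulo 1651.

gcd(1651, 1470) = 1  (1651 = 1×1470 + 181, 1470 = 8×181 + 22, 181 = 8×22 + 5, 22 = 4×5 + 2, 5 = 2×2 + 1, 2 = 2×1).
Back-substituting, 1470×(-675) + 1651×(601) = 1.
So 1470×-675 ≡ 1 (mod 1651), and -675 mod 1651 = 976.

976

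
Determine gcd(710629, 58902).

gcd(710629, 58902) = 1  (710629 = 12·58902 + 3805, 58902 = 15·3805 + 1827, 3805 = 2·1827 + 151, 1827 = 12·151 + 15, 151 = 10·15 + 1, 15 = 15·1).

1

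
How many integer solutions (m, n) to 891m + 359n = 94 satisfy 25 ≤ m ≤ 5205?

gcd(891, 359) = 1.
By Bézout, 891×(-83) + 359×(206) = 1.
Particular solution: (96, -238).
General solution: m = 96 + 359t, n = -238 - 891t for integer t.
25 ≤ 96 + 359t ≤ 5205 gives t ∈ [0, 14], which is 15 values.

15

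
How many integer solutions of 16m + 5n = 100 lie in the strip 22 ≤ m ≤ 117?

19

gcd(16, 5) = 1.
By Bézout, 16×(1) + 5×(-3) = 1.
Particular solution: (0, 20).
General solution: m = 0 + 5t, n = 20 - 16t for integer t.
22 ≤ 0 + 5t ≤ 117 gives t ∈ [5, 23], which is 19 values.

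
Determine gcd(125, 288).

gcd(288, 125):
  288 = 2×125 + 38
  125 = 3×38 + 11
  38 = 3×11 + 5
  11 = 2×5 + 1
  5 = 5×1
so gcd(288, 125) = 1.

1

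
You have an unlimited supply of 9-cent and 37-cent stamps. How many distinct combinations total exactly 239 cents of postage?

1

Need nonnegative integers with 9j + 37k = 239.
gcd(9, 37) = 1, and 9·(-4) + 37·(1) = 1.
So (j₀, k₀) = (-956, 239); general j = -956 + 37t, k = 239 - 9t.
j ≥ 0 ⇒ t ≥ 26; k ≥ 0 ⇒ t ≤ 26. That's 1 value of t.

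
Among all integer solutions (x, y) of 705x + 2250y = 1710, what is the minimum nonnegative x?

gcd(2250, 705):
  2250 = 3·705 + 135
  705 = 5·135 + 30
  135 = 4·30 + 15
  30 = 2·15
so gcd(2250, 705) = 15.
15 divides 1710, so solutions exist.
Back-substitute for Bézout coefficients:
  15 = 135 - 4·30
  ... = 705·(-67) + 2250·(21)
Scale by 1710/15 = 114: (x₀, y₀) = (-7638, 2394).
General solution: x = -7638 + 150t, y = 2394 - 47t for integer t.
x ≥ 0: smallest is -7638 mod 150 = 12 (at t = 51), with y = -3.

12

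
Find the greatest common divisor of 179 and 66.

1

gcd(179, 66):
  179 = 2*66 + 47
  66 = 1*47 + 19
  47 = 2*19 + 9
  19 = 2*9 + 1
  9 = 9*1
so gcd(179, 66) = 1.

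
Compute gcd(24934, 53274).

26

gcd(53274, 24934):
  53274 = 2×24934 + 3406
  24934 = 7×3406 + 1092
  3406 = 3×1092 + 130
  1092 = 8×130 + 52
  130 = 2×52 + 26
  52 = 2×26
so gcd(53274, 24934) = 26.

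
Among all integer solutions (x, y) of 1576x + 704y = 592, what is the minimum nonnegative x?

gcd(1576, 704) = 8.
8 divides 592, so solutions exist.
By Bézout, 1576*(21) + 704*(-47) = 8.
Scale by 592/8 = 74: (x₀, y₀) = (1554, -3478).
General solution: x = 1554 + 88t, y = -3478 - 197t for integer t.
x ≥ 0: smallest is 1554 mod 88 = 58 (at t = -17), with y = -129.

58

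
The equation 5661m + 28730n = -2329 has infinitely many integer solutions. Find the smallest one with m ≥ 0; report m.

gcd(28730, 5661):
  28730 = 5×5661 + 425
  5661 = 13×425 + 136
  425 = 3×136 + 17
  136 = 8×17
so gcd(28730, 5661) = 17.
17 divides -2329, so solutions exist.
Back-substitute for Bézout coefficients:
  17 = 425 - 3×136
  ... = 5661×(-203) + 28730×(40)
Scale by -2329/17 = -137: (m₀, n₀) = (27811, -5480).
General solution: m = 27811 + 1690t, n = -5480 - 333t for integer t.
m ≥ 0: smallest is 27811 mod 1690 = 771 (at t = -16), with n = -152.

771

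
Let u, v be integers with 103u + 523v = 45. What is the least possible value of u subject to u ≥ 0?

gcd(523, 103):
  523 = 5*103 + 8
  103 = 12*8 + 7
  8 = 1*7 + 1
  7 = 7*1
so gcd(523, 103) = 1.
1 divides 45, so solutions exist.
Back-substitute for Bézout coefficients:
  1 = 8 - 1*7
  ... = 103*(-66) + 523*(13)
Scale by 45/1 = 45: (u₀, v₀) = (-2970, 585).
General solution: u = -2970 + 523t, v = 585 - 103t for integer t.
u ≥ 0: smallest is -2970 mod 523 = 168 (at t = 6), with v = -33.

168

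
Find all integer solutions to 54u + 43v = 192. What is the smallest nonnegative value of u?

gcd(54, 43) = 1  (54 = 1×43 + 11, 43 = 3×11 + 10, 11 = 1×10 + 1, 10 = 10×1).
1 divides 192, so solutions exist.
Back-substituting, 54×(4) + 43×(-5) = 1.
Scale by 192/1 = 192: (u₀, v₀) = (768, -960).
General solution: u = 768 + 43t, v = -960 - 54t for integer t.
u ≥ 0: smallest is 768 mod 43 = 37 (at t = -17), with v = -42.

37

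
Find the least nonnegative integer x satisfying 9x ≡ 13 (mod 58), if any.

gcd(58, 9):
  58 = 6·9 + 4
  9 = 2·4 + 1
  4 = 4·1
so gcd(58, 9) = 1.
1 divides 13, so solutions exist.
Back-substitute for Bézout coefficients:
  1 = 9 - 2·4
  ... = 9·(13) + 58·(-2)
So 9·(13) ≡ 1 (mod 58); multiply by 13: x ≡ 169 (mod 58).
Smallest nonnegative: x = 169 mod 58 = 53.

53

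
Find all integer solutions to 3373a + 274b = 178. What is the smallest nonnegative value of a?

44

gcd(3373, 274) = 1.
1 divides 178, so solutions exist.
By Bézout, 3373*(-29) + 274*(357) = 1.
Scale by 178/1 = 178: (a₀, b₀) = (-5162, 63546).
General solution: a = -5162 + 274t, b = 63546 - 3373t for integer t.
a ≥ 0: smallest is -5162 mod 274 = 44 (at t = 19), with b = -541.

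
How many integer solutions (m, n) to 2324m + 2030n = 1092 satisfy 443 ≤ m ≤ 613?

gcd(2324, 2030) = 14  (2324 = 1·2030 + 294, 2030 = 6·294 + 266, 294 = 1·266 + 28, 266 = 9·28 + 14, 28 = 2·14).
Back-substituting, 2324·(-69) + 2030·(79) = 14.
Scale by 78: particular solution (-5382, 6162); reduce m mod 145: (128, -146).
General solution: m = 128 + 145t, n = -146 - 166t for integer t.
443 ≤ 128 + 145t ≤ 613 gives t ∈ [3, 3], which is 1 value.

1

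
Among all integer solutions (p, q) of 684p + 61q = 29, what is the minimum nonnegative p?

gcd(684, 61) = 1.
1 divides 29, so solutions exist.
By Bézout, 684·(-14) + 61·(157) = 1.
Scale by 29/1 = 29: (p₀, q₀) = (-406, 4553).
General solution: p = -406 + 61t, q = 4553 - 684t for integer t.
p ≥ 0: smallest is -406 mod 61 = 21 (at t = 7), with q = -235.

21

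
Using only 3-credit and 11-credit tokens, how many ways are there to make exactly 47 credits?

Need nonnegative integers with 3j + 11k = 47.
gcd(3, 11) = 1, and 3·(4) + 11·(-1) = 1.
So (j₀, k₀) = (188, -47); general j = 188 + 11t, k = -47 - 3t.
j ≥ 0 ⇒ t ≥ -17; k ≥ 0 ⇒ t ≤ -16. That's 2 values of t.

2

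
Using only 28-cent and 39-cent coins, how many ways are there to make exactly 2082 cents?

Need nonnegative integers with 28j + 39k = 2082.
gcd(28, 39) = 1, and 28·(7) + 39·(-5) = 1.
So (j₀, k₀) = (14574, -10410); general j = 14574 + 39t, k = -10410 - 28t.
j ≥ 0 ⇒ t ≥ -373; k ≥ 0 ⇒ t ≤ -372. That's 2 values of t.

2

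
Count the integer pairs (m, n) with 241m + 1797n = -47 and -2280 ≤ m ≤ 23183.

gcd(1797, 241) = 1  (1797 = 7·241 + 110, 241 = 2·110 + 21, 110 = 5·21 + 5, 21 = 4·5 + 1, 5 = 5·1).
Back-substituting, 241·(343) + 1797·(-46) = 1.
Scale by -47: particular solution (-16121, 2162); reduce m mod 1797: (52, -7).
General solution: m = 52 + 1797t, n = -7 - 241t for integer t.
-2280 ≤ 52 + 1797t ≤ 23183 gives t ∈ [-1, 12], which is 14 values.

14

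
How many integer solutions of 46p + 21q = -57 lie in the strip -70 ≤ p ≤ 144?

gcd(46, 21) = 1.
By Bézout, 46*(-5) + 21*(11) = 1.
Particular solution: (12, -29).
General solution: p = 12 + 21t, q = -29 - 46t for integer t.
-70 ≤ 12 + 21t ≤ 144 gives t ∈ [-3, 6], which is 10 values.

10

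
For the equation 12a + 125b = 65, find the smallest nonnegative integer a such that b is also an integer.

120

gcd(125, 12) = 1  (125 = 10·12 + 5, 12 = 2·5 + 2, 5 = 2·2 + 1, 2 = 2·1).
1 divides 65, so solutions exist.
Back-substituting, 12·(-52) + 125·(5) = 1.
Scale by 65/1 = 65: (a₀, b₀) = (-3380, 325).
General solution: a = -3380 + 125t, b = 325 - 12t for integer t.
a ≥ 0: smallest is -3380 mod 125 = 120 (at t = 28), with b = -11.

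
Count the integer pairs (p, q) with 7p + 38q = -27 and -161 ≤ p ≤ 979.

30

gcd(38, 7):
  38 = 5*7 + 3
  7 = 2*3 + 1
  3 = 3*1
so gcd(38, 7) = 1.
Back-substitute for Bézout coefficients:
  1 = 7 - 2*3
  ... = 7*(11) + 38*(-2)
Scale by -27: particular solution (-297, 54); reduce p mod 38: (7, -2).
General solution: p = 7 + 38t, q = -2 - 7t for integer t.
-161 ≤ 7 + 38t ≤ 979 gives t ∈ [-4, 25], which is 30 values.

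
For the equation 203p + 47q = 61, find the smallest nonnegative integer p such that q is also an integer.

26

gcd(203, 47) = 1  (203 = 4·47 + 15, 47 = 3·15 + 2, 15 = 7·2 + 1, 2 = 2·1).
1 divides 61, so solutions exist.
Back-substituting, 203·(22) + 47·(-95) = 1.
Scale by 61/1 = 61: (p₀, q₀) = (1342, -5795).
General solution: p = 1342 + 47t, q = -5795 - 203t for integer t.
p ≥ 0: smallest is 1342 mod 47 = 26 (at t = -28), with q = -111.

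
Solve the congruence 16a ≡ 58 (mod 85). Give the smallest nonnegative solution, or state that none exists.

gcd(85, 16):
  85 = 5·16 + 5
  16 = 3·5 + 1
  5 = 5·1
so gcd(85, 16) = 1.
1 divides 58, so solutions exist.
Back-substitute for Bézout coefficients:
  1 = 16 - 3·5
  ... = 16·(16) + 85·(-3)
So 16·(16) ≡ 1 (mod 85); multiply by 58: a ≡ 928 (mod 85).
Smallest nonnegative: a = 928 mod 85 = 78.

78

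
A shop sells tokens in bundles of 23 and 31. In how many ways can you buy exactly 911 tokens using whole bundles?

1

Need nonnegative integers with 23j + 31k = 911.
gcd(23, 31) = 1, and 23·(-4) + 31·(3) = 1.
So (j₀, k₀) = (-3644, 2733); general j = -3644 + 31t, k = 2733 - 23t.
j ≥ 0 ⇒ t ≥ 118; k ≥ 0 ⇒ t ≤ 118. That's 1 value of t.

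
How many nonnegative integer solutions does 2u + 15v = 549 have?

18

gcd(15, 2) = 1  (15 = 7×2 + 1, 2 = 2×1).
Back-substituting, 2×(-7) + 15×(1) = 1.
Scale by 549: one solution is (-3843, 549). Reduce u mod 15: (12, 35).
General: u = 12 + 15t, v = 35 - 2t.
u ≥ 0 ⇒ t ≥ 0; v ≥ 0 ⇒ t ≤ 17. So t ∈ [0, 17]: 18 solutions.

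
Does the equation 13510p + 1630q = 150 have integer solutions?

yes

gcd(13510, 1630) = 10.
10 divides 150, so integer solutions exist.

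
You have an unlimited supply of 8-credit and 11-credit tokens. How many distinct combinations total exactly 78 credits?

1

Need nonnegative integers with 8j + 11k = 78.
gcd(8, 11) = 1, and 8·(-4) + 11·(3) = 1.
So (j₀, k₀) = (-312, 234); general j = -312 + 11t, k = 234 - 8t.
j ≥ 0 ⇒ t ≥ 29; k ≥ 0 ⇒ t ≤ 29. That's 1 value of t.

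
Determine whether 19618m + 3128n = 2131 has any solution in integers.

no

gcd(19618, 3128) = 34  (19618 = 6*3128 + 850, 3128 = 3*850 + 578, 850 = 1*578 + 272, 578 = 2*272 + 34, 272 = 8*34).
34 does not divide 2131 (remainder 23), so no integer solutions.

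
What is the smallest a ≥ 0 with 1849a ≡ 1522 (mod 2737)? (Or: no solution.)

325

gcd(2737, 1849):
  2737 = 1×1849 + 888
  1849 = 2×888 + 73
  888 = 12×73 + 12
  73 = 6×12 + 1
  12 = 12×1
so gcd(2737, 1849) = 1.
1 divides 1522, so solutions exist.
Back-substitute for Bézout coefficients:
  1 = 73 - 6×12
  ... = 1849×(225) + 2737×(-152)
So 1849×(225) ≡ 1 (mod 2737); multiply by 1522: a ≡ 342450 (mod 2737).
Smallest nonnegative: a = 342450 mod 2737 = 325.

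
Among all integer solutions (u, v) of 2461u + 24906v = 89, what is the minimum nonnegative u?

gcd(24906, 2461) = 1  (24906 = 10×2461 + 296, 2461 = 8×296 + 93, 296 = 3×93 + 17, 93 = 5×17 + 8, 17 = 2×8 + 1, 8 = 8×1).
1 divides 89, so solutions exist.
Back-substituting, 2461×(-2945) + 24906×(291) = 1.
Scale by 89/1 = 89: (u₀, v₀) = (-262105, 25899).
General solution: u = -262105 + 24906t, v = 25899 - 2461t for integer t.
u ≥ 0: smallest is -262105 mod 24906 = 11861 (at t = 11), with v = -1172.

11861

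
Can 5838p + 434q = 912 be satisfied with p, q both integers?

no

gcd(5838, 434) = 14.
14 does not divide 912 (remainder 2), so no integer solutions.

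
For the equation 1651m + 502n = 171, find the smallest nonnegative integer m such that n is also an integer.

gcd(1651, 502) = 1  (1651 = 3×502 + 145, 502 = 3×145 + 67, 145 = 2×67 + 11, 67 = 6×11 + 1, 11 = 11×1).
1 divides 171, so solutions exist.
Back-substituting, 1651×(-45) + 502×(148) = 1.
Scale by 171/1 = 171: (m₀, n₀) = (-7695, 25308).
General solution: m = -7695 + 502t, n = 25308 - 1651t for integer t.
m ≥ 0: smallest is -7695 mod 502 = 337 (at t = 16), with n = -1108.

337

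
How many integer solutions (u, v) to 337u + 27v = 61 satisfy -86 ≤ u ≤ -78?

0

gcd(337, 27) = 1  (337 = 12×27 + 13, 27 = 2×13 + 1, 13 = 13×1).
Back-substituting, 337×(-2) + 27×(25) = 1.
Scale by 61: particular solution (-122, 1525); reduce u mod 27: (13, -160).
General solution: u = 13 + 27t, v = -160 - 337t for integer t.
-86 ≤ 13 + 27t ≤ -78 gives t ∈ [-3, -4], which is 0 values.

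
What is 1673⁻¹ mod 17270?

12057

gcd(17270, 1673) = 1  (17270 = 10×1673 + 540, 1673 = 3×540 + 53, 540 = 10×53 + 10, 53 = 5×10 + 3, 10 = 3×3 + 1, 3 = 3×1).
Back-substituting, 1673×(-5213) + 17270×(505) = 1.
So 1673×-5213 ≡ 1 (mod 17270), and -5213 mod 17270 = 12057.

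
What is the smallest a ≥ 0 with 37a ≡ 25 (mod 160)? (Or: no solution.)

5

gcd(160, 37) = 1  (160 = 4×37 + 12, 37 = 3×12 + 1, 12 = 12×1).
1 divides 25, so solutions exist.
Back-substituting, 37×(13) + 160×(-3) = 1.
So 37×(13) ≡ 1 (mod 160); multiply by 25: a ≡ 325 (mod 160).
Smallest nonnegative: a = 325 mod 160 = 5.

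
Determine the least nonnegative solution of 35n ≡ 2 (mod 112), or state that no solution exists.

gcd(112, 35) = 7.
7 does not divide 2, so the congruence has no solution.

no solution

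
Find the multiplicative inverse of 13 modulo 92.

gcd(92, 13) = 1.
By Bézout, 13*(-7) + 92*(1) = 1.
So 13*-7 ≡ 1 (mod 92), and -7 mod 92 = 85.

85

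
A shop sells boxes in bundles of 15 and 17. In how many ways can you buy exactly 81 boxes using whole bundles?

1

Need nonnegative integers with 15j + 17k = 81.
gcd(15, 17) = 1, and 15·(8) + 17·(-7) = 1.
So (j₀, k₀) = (648, -567); general j = 648 + 17t, k = -567 - 15t.
j ≥ 0 ⇒ t ≥ -38; k ≥ 0 ⇒ t ≤ -38. That's 1 value of t.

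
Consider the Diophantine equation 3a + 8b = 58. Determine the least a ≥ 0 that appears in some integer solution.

gcd(8, 3) = 1  (8 = 2*3 + 2, 3 = 1*2 + 1, 2 = 2*1).
1 divides 58, so solutions exist.
Back-substituting, 3*(3) + 8*(-1) = 1.
Scale by 58/1 = 58: (a₀, b₀) = (174, -58).
General solution: a = 174 + 8t, b = -58 - 3t for integer t.
a ≥ 0: smallest is 174 mod 8 = 6 (at t = -21), with b = 5.

6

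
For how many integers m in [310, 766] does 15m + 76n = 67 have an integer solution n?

gcd(76, 15) = 1.
By Bézout, 15*(-5) + 76*(1) = 1.
Particular solution: (45, -8).
General solution: m = 45 + 76t, n = -8 - 15t for integer t.
310 ≤ 45 + 76t ≤ 766 gives t ∈ [4, 9], which is 6 values.

6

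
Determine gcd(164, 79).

1

gcd(164, 79):
  164 = 2*79 + 6
  79 = 13*6 + 1
  6 = 6*1
so gcd(164, 79) = 1.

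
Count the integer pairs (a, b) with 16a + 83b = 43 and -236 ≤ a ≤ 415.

8

gcd(83, 16):
  83 = 5·16 + 3
  16 = 5·3 + 1
  3 = 3·1
so gcd(83, 16) = 1.
Back-substitute for Bézout coefficients:
  1 = 16 - 5·3
  ... = 16·(26) + 83·(-5)
Scale by 43: particular solution (1118, -215); reduce a mod 83: (39, -7).
General solution: a = 39 + 83t, b = -7 - 16t for integer t.
-236 ≤ 39 + 83t ≤ 415 gives t ∈ [-3, 4], which is 8 values.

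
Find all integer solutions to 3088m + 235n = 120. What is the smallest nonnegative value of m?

25

gcd(3088, 235):
  3088 = 13×235 + 33
  235 = 7×33 + 4
  33 = 8×4 + 1
  4 = 4×1
so gcd(3088, 235) = 1.
1 divides 120, so solutions exist.
Back-substitute for Bézout coefficients:
  1 = 33 - 8×4
  ... = 3088×(57) + 235×(-749)
Scale by 120/1 = 120: (m₀, n₀) = (6840, -89880).
General solution: m = 6840 + 235t, n = -89880 - 3088t for integer t.
m ≥ 0: smallest is 6840 mod 235 = 25 (at t = -29), with n = -328.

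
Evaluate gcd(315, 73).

1

gcd(315, 73) = 1  (315 = 4·73 + 23, 73 = 3·23 + 4, 23 = 5·4 + 3, 4 = 1·3 + 1, 3 = 3·1).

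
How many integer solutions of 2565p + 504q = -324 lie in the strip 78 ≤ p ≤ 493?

7

gcd(2565, 504):
  2565 = 5×504 + 45
  504 = 11×45 + 9
  45 = 5×9
so gcd(2565, 504) = 9.
Back-substitute for Bézout coefficients:
  9 = 504 - 11×45
  ... = 2565×(-11) + 504×(56)
Scale by -36: particular solution (396, -2016); reduce p mod 56: (4, -21).
General solution: p = 4 + 56t, q = -21 - 285t for integer t.
78 ≤ 4 + 56t ≤ 493 gives t ∈ [2, 8], which is 7 values.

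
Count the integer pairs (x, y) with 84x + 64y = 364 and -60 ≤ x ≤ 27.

gcd(84, 64):
  84 = 1*64 + 20
  64 = 3*20 + 4
  20 = 5*4
so gcd(84, 64) = 4.
Back-substitute for Bézout coefficients:
  4 = 64 - 3*20
  ... = 84*(-3) + 64*(4)
Scale by 91: particular solution (-273, 364); reduce x mod 16: (15, -14).
General solution: x = 15 + 16t, y = -14 - 21t for integer t.
-60 ≤ 15 + 16t ≤ 27 gives t ∈ [-4, 0], which is 5 values.

5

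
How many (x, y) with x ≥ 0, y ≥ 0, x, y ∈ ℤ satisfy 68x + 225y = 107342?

7

gcd(225, 68) = 1.
By Bézout, 68·(-43) + 225·(13) = 1.
One solution: (169, 426).
General: x = 169 + 225t, y = 426 - 68t.
x ≥ 0 ⇒ t ≥ 0; y ≥ 0 ⇒ t ≤ 6. So t ∈ [0, 6]: 7 solutions.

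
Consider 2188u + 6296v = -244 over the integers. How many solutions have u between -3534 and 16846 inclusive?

13

gcd(6296, 2188) = 4  (6296 = 2×2188 + 1920, 2188 = 1×1920 + 268, 1920 = 7×268 + 44, 268 = 6×44 + 4, 44 = 11×4).
Back-substituting, 2188×(141) + 6296×(-49) = 4.
Scale by -61: particular solution (-8601, 2989); reduce u mod 1574: (843, -293).
General solution: u = 843 + 1574t, v = -293 - 547t for integer t.
-3534 ≤ 843 + 1574t ≤ 16846 gives t ∈ [-2, 10], which is 13 values.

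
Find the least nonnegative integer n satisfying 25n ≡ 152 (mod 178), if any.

120

gcd(178, 25):
  178 = 7*25 + 3
  25 = 8*3 + 1
  3 = 3*1
so gcd(178, 25) = 1.
1 divides 152, so solutions exist.
Back-substitute for Bézout coefficients:
  1 = 25 - 8*3
  ... = 25*(57) + 178*(-8)
So 25*(57) ≡ 1 (mod 178); multiply by 152: n ≡ 8664 (mod 178).
Smallest nonnegative: n = 8664 mod 178 = 120.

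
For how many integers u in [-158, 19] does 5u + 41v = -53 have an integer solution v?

gcd(41, 5) = 1  (41 = 8×5 + 1, 5 = 5×1).
Back-substituting, 5×(-8) + 41×(1) = 1.
Scale by -53: particular solution (424, -53); reduce u mod 41: (14, -3).
General solution: u = 14 + 41t, v = -3 - 5t for integer t.
-158 ≤ 14 + 41t ≤ 19 gives t ∈ [-4, 0], which is 5 values.

5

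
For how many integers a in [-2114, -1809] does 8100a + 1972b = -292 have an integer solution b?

1

gcd(8100, 1972):
  8100 = 4×1972 + 212
  1972 = 9×212 + 64
  212 = 3×64 + 20
  64 = 3×20 + 4
  20 = 5×4
so gcd(8100, 1972) = 4.
Back-substitute for Bézout coefficients:
  4 = 64 - 3×20
  ... = 8100×(-93) + 1972×(382)
Scale by -73: particular solution (6789, -27886); reduce a mod 493: (380, -1561).
General solution: a = 380 + 493t, b = -1561 - 2025t for integer t.
-2114 ≤ 380 + 493t ≤ -1809 gives t ∈ [-5, -5], which is 1 value.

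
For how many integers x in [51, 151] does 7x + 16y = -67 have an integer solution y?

6

gcd(16, 7) = 1  (16 = 2×7 + 2, 7 = 3×2 + 1, 2 = 2×1).
Back-substituting, 7×(7) + 16×(-3) = 1.
Scale by -67: particular solution (-469, 201); reduce x mod 16: (11, -9).
General solution: x = 11 + 16t, y = -9 - 7t for integer t.
51 ≤ 11 + 16t ≤ 151 gives t ∈ [3, 8], which is 6 values.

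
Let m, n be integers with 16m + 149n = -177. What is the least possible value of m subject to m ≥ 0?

gcd(149, 16) = 1  (149 = 9*16 + 5, 16 = 3*5 + 1, 5 = 5*1).
1 divides -177, so solutions exist.
Back-substituting, 16*(28) + 149*(-3) = 1.
Scale by -177/1 = -177: (m₀, n₀) = (-4956, 531).
General solution: m = -4956 + 149t, n = 531 - 16t for integer t.
m ≥ 0: smallest is -4956 mod 149 = 110 (at t = 34), with n = -13.

110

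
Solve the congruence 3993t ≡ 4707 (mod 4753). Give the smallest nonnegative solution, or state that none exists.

gcd(4753, 3993) = 1.
1 divides 4707, so solutions exist.
By Bézout, 3993×(-394) + 4753×(331) = 1.
So 3993×(-394) ≡ 1 (mod 4753); multiply by 4707: t ≡ -1854558 (mod 4753).
Smallest nonnegative: t = -1854558 mod 4753 = 3865.

3865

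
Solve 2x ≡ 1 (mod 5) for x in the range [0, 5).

gcd(5, 2) = 1  (5 = 2×2 + 1, 2 = 2×1).
Back-substituting, 2×(-2) + 5×(1) = 1.
So 2×-2 ≡ 1 (mod 5), and -2 mod 5 = 3.

3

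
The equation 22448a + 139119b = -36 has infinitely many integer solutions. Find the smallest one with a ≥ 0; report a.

gcd(139119, 22448):
  139119 = 6·22448 + 4431
  22448 = 5·4431 + 293
  4431 = 15·293 + 36
  293 = 8·36 + 5
  36 = 7·5 + 1
  5 = 5·1
so gcd(139119, 22448) = 1.
1 divides -36, so solutions exist.
Back-substitute for Bézout coefficients:
  1 = 36 - 7·5
  ... = 22448·(-27064) + 139119·(4367)
Scale by -36/1 = -36: (a₀, b₀) = (974304, -157212).
General solution: a = 974304 + 139119t, b = -157212 - 22448t for integer t.
a ≥ 0: smallest is 974304 mod 139119 = 471 (at t = -7), with b = -76.

471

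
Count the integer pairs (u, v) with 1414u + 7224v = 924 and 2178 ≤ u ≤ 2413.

gcd(7224, 1414) = 14.
By Bézout, 1414×(-235) + 7224×(46) = 14.
Particular solution: (486, -95).
General solution: u = 486 + 516t, v = -95 - 101t for integer t.
2178 ≤ 486 + 516t ≤ 2413 gives t ∈ [4, 3], which is 0 values.

0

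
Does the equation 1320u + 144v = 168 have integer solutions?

gcd(1320, 144) = 24.
24 divides 168, so integer solutions exist.

yes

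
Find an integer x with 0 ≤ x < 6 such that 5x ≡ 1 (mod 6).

5

gcd(6, 5) = 1  (6 = 1×5 + 1, 5 = 5×1).
Back-substituting, 5×(-1) + 6×(1) = 1.
So 5×-1 ≡ 1 (mod 6), and -1 mod 6 = 5.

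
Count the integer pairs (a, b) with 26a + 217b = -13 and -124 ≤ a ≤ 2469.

12

gcd(217, 26) = 1.
By Bézout, 26×(-25) + 217×(3) = 1.
Particular solution: (108, -13).
General solution: a = 108 + 217t, b = -13 - 26t for integer t.
-124 ≤ 108 + 217t ≤ 2469 gives t ∈ [-1, 10], which is 12 values.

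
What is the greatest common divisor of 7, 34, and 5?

gcd(34, 7) = 1  (34 = 4·7 + 6, 7 = 1·6 + 1, 6 = 6·1).
gcd(1, 5) = 1.

1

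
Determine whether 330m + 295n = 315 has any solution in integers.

gcd(330, 295) = 5  (330 = 1·295 + 35, 295 = 8·35 + 15, 35 = 2·15 + 5, 15 = 3·5).
5 divides 315, so integer solutions exist.

yes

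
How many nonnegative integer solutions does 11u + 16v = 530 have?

gcd(16, 11) = 1.
By Bézout, 11*(3) + 16*(-2) = 1.
One solution: (6, 29).
General: u = 6 + 16t, v = 29 - 11t.
u ≥ 0 ⇒ t ≥ 0; v ≥ 0 ⇒ t ≤ 2. So t ∈ [0, 2]: 3 solutions.

3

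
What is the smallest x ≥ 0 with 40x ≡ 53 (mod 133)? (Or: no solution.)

gcd(133, 40) = 1.
1 divides 53, so solutions exist.
By Bézout, 40·(10) + 133·(-3) = 1.
So 40·(10) ≡ 1 (mod 133); multiply by 53: x ≡ 530 (mod 133).
Smallest nonnegative: x = 530 mod 133 = 131.

131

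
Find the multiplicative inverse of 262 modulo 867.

gcd(867, 262):
  867 = 3*262 + 81
  262 = 3*81 + 19
  81 = 4*19 + 5
  19 = 3*5 + 4
  5 = 1*4 + 1
  4 = 4*1
so gcd(867, 262) = 1.
Back-substitute for Bézout coefficients:
  1 = 5 - 1*4
  ... = 262*(-182) + 867*(55)
So 262*-182 ≡ 1 (mod 867), and -182 mod 867 = 685.

685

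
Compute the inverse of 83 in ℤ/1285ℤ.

867

gcd(1285, 83):
  1285 = 15×83 + 40
  83 = 2×40 + 3
  40 = 13×3 + 1
  3 = 3×1
so gcd(1285, 83) = 1.
Back-substitute for Bézout coefficients:
  1 = 40 - 13×3
  ... = 83×(-418) + 1285×(27)
So 83×-418 ≡ 1 (mod 1285), and -418 mod 1285 = 867.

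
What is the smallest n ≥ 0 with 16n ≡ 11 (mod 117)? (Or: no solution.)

gcd(117, 16):
  117 = 7·16 + 5
  16 = 3·5 + 1
  5 = 5·1
so gcd(117, 16) = 1.
1 divides 11, so solutions exist.
Back-substitute for Bézout coefficients:
  1 = 16 - 3·5
  ... = 16·(22) + 117·(-3)
So 16·(22) ≡ 1 (mod 117); multiply by 11: n ≡ 242 (mod 117).
Smallest nonnegative: n = 242 mod 117 = 8.

8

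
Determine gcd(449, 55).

1

gcd(449, 55):
  449 = 8*55 + 9
  55 = 6*9 + 1
  9 = 9*1
so gcd(449, 55) = 1.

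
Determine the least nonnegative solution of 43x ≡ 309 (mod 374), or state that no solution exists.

329

gcd(374, 43) = 1.
1 divides 309, so solutions exist.
By Bézout, 43×(87) + 374×(-10) = 1.
So 43×(87) ≡ 1 (mod 374); multiply by 309: x ≡ 26883 (mod 374).
Smallest nonnegative: x = 26883 mod 374 = 329.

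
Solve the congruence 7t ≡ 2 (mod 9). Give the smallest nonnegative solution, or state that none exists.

8

gcd(9, 7):
  9 = 1·7 + 2
  7 = 3·2 + 1
  2 = 2·1
so gcd(9, 7) = 1.
1 divides 2, so solutions exist.
Back-substitute for Bézout coefficients:
  1 = 7 - 3·2
  ... = 7·(4) + 9·(-3)
So 7·(4) ≡ 1 (mod 9); multiply by 2: t ≡ 8 (mod 9).
Smallest nonnegative: t = 8 mod 9 = 8.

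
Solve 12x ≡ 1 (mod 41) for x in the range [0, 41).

24

gcd(41, 12):
  41 = 3·12 + 5
  12 = 2·5 + 2
  5 = 2·2 + 1
  2 = 2·1
so gcd(41, 12) = 1.
Back-substitute for Bézout coefficients:
  1 = 5 - 2·2
  ... = 12·(-17) + 41·(5)
So 12·-17 ≡ 1 (mod 41), and -17 mod 41 = 24.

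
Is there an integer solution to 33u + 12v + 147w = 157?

gcd(33, 12):
  33 = 2×12 + 9
  12 = 1×9 + 3
  9 = 3×3
so gcd(33, 12) = 3.
gcd(3, 147) = 3.
3 does not divide 157 (remainder 1), so no integer solutions.

no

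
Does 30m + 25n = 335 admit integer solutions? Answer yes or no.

yes

gcd(30, 25):
  30 = 1*25 + 5
  25 = 5*5
so gcd(30, 25) = 5.
5 divides 335, so integer solutions exist.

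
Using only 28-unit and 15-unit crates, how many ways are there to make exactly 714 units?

2

Need nonnegative integers with 28j + 15k = 714.
gcd(28, 15) = 1, and 28·(7) + 15·(-13) = 1.
So (j₀, k₀) = (4998, -9282); general j = 4998 + 15t, k = -9282 - 28t.
j ≥ 0 ⇒ t ≥ -333; k ≥ 0 ⇒ t ≤ -332. That's 2 values of t.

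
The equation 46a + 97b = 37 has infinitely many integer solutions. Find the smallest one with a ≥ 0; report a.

gcd(97, 46) = 1  (97 = 2×46 + 5, 46 = 9×5 + 1, 5 = 5×1).
1 divides 37, so solutions exist.
Back-substituting, 46×(19) + 97×(-9) = 1.
Scale by 37/1 = 37: (a₀, b₀) = (703, -333).
General solution: a = 703 + 97t, b = -333 - 46t for integer t.
a ≥ 0: smallest is 703 mod 97 = 24 (at t = -7), with b = -11.

24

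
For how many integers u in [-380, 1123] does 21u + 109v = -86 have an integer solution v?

13

gcd(109, 21) = 1.
By Bézout, 21*(26) + 109*(-5) = 1.
Particular solution: (53, -11).
General solution: u = 53 + 109t, v = -11 - 21t for integer t.
-380 ≤ 53 + 109t ≤ 1123 gives t ∈ [-3, 9], which is 13 values.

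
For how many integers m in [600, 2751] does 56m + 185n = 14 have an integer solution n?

gcd(185, 56):
  185 = 3×56 + 17
  56 = 3×17 + 5
  17 = 3×5 + 2
  5 = 2×2 + 1
  2 = 2×1
so gcd(185, 56) = 1.
Back-substitute for Bézout coefficients:
  1 = 5 - 2×2
  ... = 56×(76) + 185×(-23)
Scale by 14: particular solution (1064, -322); reduce m mod 185: (139, -42).
General solution: m = 139 + 185t, n = -42 - 56t for integer t.
600 ≤ 139 + 185t ≤ 2751 gives t ∈ [3, 14], which is 12 values.

12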